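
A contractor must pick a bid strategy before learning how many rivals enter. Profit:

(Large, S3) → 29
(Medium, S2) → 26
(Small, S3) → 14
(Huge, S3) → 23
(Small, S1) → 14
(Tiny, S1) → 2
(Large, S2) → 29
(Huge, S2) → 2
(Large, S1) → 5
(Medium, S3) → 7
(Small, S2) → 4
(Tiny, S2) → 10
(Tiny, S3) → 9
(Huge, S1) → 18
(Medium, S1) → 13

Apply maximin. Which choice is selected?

Medium

Row minima: Tiny=2, Small=4, Medium=7, Large=5, Huge=2
Best worst-case = 7 → Medium.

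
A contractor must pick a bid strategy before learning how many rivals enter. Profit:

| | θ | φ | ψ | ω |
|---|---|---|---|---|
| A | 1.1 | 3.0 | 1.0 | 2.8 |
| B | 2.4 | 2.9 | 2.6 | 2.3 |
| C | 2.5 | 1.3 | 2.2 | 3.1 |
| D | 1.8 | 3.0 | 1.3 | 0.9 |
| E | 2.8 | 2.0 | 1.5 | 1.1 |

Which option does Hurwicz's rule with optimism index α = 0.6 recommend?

B

A: 0.6·3.0 + 0.4·1.0 = 2.2
B: 0.6·2.9 + 0.4·2.3 = 2.66
C: 0.6·3.1 + 0.4·1.3 = 2.38
D: 0.6·3.0 + 0.4·0.9 = 2.16
E: 0.6·2.8 + 0.4·1.1 = 2.12
Highest Hurwicz score = 2.66 → B.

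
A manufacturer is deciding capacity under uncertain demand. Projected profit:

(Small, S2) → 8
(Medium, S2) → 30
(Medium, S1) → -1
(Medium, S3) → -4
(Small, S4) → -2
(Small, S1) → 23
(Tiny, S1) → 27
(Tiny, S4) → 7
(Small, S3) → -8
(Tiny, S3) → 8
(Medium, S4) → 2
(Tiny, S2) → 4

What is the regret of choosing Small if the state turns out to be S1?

4

Best payoff under S1 is 27.
Regret = 27 − 23 = 4.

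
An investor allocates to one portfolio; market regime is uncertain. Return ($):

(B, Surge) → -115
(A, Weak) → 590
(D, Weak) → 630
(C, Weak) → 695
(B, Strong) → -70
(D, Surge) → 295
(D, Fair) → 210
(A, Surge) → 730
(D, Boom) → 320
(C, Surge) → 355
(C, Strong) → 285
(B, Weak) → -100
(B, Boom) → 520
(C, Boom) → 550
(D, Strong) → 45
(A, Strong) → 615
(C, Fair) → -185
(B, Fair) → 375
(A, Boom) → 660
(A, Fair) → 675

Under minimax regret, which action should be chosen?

A

Column bests: Weak=695, Fair=675, Strong=615, Boom=660, Surge=730.
A regrets: 105, 0, 0, 0, 0 → max 105
B regrets: 795, 300, 685, 140, 845 → max 845
C regrets: 0, 860, 330, 110, 375 → max 860
D regrets: 65, 465, 570, 340, 435 → max 570
Smallest max regret = 105 → A.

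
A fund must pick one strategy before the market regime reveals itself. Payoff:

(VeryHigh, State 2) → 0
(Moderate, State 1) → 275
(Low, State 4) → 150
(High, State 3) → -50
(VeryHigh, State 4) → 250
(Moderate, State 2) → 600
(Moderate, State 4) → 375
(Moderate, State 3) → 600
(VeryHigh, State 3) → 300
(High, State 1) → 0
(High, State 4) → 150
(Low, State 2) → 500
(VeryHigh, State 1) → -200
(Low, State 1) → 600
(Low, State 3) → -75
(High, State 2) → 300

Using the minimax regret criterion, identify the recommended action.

Column bests: State 1=600, State 2=600, State 3=600, State 4=375.
Low regrets: 0, 100, 675, 225 → max 675
Moderate regrets: 325, 0, 0, 0 → max 325
High regrets: 600, 300, 650, 225 → max 650
VeryHigh regrets: 800, 600, 300, 125 → max 800
Smallest max regret = 325 → Moderate.

Moderate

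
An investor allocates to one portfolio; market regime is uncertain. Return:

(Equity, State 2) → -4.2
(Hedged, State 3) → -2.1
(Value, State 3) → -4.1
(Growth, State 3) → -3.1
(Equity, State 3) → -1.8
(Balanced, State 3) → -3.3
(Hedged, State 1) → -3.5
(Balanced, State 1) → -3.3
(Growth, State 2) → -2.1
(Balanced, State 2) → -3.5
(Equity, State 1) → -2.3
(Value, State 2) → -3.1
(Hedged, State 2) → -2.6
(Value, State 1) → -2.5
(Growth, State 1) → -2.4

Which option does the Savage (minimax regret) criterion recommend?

Hedged

Column bests: State 1=-2.3, State 2=-2.1, State 3=-1.8.
Equity regrets: 0.0, 2.1, 0.0 → max 2.1
Growth regrets: 0.1, 0.0, 1.3 → max 1.3
Hedged regrets: 1.2, 0.5, 0.3 → max 1.2
Balanced regrets: 1.0, 1.4, 1.5 → max 1.5
Value regrets: 0.2, 1.0, 2.3 → max 2.3
Smallest max regret = 1.2 → Hedged.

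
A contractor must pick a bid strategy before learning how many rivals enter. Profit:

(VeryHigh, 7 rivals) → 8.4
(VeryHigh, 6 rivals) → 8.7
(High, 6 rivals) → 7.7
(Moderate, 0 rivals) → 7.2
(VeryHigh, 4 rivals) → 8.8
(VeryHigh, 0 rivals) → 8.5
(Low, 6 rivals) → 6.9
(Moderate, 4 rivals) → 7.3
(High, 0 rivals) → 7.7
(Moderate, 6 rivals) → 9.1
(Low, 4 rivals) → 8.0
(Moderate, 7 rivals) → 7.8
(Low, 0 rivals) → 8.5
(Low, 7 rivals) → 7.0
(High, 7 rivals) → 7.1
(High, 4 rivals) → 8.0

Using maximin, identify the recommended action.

Row minima: Low=6.9, Moderate=7.2, High=7.1, VeryHigh=8.4
Best worst-case = 8.4 → VeryHigh.

VeryHigh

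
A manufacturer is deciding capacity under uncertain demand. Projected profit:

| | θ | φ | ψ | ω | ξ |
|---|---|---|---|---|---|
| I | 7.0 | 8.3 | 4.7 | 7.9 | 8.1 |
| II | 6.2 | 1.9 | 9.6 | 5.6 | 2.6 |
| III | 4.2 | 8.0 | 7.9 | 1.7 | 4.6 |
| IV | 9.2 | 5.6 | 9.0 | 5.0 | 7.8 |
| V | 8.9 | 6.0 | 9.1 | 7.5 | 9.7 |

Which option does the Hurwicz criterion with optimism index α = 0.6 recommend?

V

I: 0.6·8.3 + 0.4·4.7 = 6.86
II: 0.6·9.6 + 0.4·1.9 = 6.52
III: 0.6·8.0 + 0.4·1.7 = 5.48
IV: 0.6·9.2 + 0.4·5.0 = 7.52
V: 0.6·9.7 + 0.4·6.0 = 8.22
Highest Hurwicz score = 8.22 → V.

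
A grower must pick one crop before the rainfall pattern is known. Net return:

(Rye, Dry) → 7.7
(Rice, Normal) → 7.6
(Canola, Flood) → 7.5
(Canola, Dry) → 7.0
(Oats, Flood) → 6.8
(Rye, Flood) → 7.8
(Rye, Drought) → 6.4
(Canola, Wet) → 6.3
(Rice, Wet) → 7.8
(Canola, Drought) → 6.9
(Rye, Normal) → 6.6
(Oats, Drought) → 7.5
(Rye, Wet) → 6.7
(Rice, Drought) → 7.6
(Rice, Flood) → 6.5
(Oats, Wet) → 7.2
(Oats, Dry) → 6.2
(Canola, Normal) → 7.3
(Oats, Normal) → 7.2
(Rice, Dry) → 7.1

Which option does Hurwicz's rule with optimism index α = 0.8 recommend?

Rice

Rye: 0.8·7.8 + 0.2·6.4 = 7.52
Canola: 0.8·7.5 + 0.2·6.3 = 7.26
Rice: 0.8·7.8 + 0.2·6.5 = 7.54
Oats: 0.8·7.5 + 0.2·6.2 = 7.24
Highest Hurwicz score = 7.54 → Rice.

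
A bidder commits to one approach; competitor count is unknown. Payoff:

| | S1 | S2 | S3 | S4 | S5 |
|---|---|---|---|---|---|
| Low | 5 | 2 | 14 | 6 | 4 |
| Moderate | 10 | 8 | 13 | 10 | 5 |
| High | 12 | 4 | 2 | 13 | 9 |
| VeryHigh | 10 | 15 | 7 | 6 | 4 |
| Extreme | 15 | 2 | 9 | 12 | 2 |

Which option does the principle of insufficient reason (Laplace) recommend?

Row averages: Low=6.2, Moderate=9.2, High=8, VeryHigh=8.4, Extreme=8
Highest average = 9.2 → Moderate.

Moderate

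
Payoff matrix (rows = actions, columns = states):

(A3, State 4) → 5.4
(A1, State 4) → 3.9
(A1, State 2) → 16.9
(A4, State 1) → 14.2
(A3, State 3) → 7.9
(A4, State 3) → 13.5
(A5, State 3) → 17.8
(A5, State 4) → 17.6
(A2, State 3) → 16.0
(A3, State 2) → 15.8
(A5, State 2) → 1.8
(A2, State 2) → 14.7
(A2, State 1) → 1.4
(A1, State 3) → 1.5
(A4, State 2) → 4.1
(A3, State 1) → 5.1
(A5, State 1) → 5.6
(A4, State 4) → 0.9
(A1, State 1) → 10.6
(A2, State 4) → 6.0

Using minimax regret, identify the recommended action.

Column bests: State 1=14.2, State 2=16.9, State 3=17.8, State 4=17.6.
A1 regrets: 3.6, 0.0, 16.3, 13.7 → max 16.3
A2 regrets: 12.8, 2.2, 1.8, 11.6 → max 12.8
A3 regrets: 9.1, 1.1, 9.9, 12.2 → max 12.2
A4 regrets: 0.0, 12.8, 4.3, 16.7 → max 16.7
A5 regrets: 8.6, 15.1, 0.0, 0.0 → max 15.1
Smallest max regret = 12.2 → A3.

A3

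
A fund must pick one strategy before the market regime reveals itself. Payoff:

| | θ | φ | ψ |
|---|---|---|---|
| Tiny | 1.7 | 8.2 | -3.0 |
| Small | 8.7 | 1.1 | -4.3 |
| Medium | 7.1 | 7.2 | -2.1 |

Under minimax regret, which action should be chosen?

Medium

Column bests: θ=8.7, φ=8.2, ψ=-2.1.
Tiny regrets: 7.0, 0.0, 0.9 → max 7.0
Small regrets: 0.0, 7.1, 2.2 → max 7.1
Medium regrets: 1.6, 1.0, 0.0 → max 1.6
Smallest max regret = 1.6 → Medium.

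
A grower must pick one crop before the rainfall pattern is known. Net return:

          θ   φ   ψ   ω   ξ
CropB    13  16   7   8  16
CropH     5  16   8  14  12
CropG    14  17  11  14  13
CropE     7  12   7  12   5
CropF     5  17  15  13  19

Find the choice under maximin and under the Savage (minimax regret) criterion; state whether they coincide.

Row minima: CropB=7, CropH=5, CropG=11, CropE=5, CropF=5
Best worst-case = 11 → CropG.
Column bests: θ=14, φ=17, ψ=15, ω=14, ξ=19.
CropB regrets: 1, 1, 8, 6, 3 → max 8
CropH regrets: 9, 1, 7, 0, 7 → max 9
CropG regrets: 0, 0, 4, 0, 6 → max 6
CropE regrets: 7, 5, 8, 2, 14 → max 14
CropF regrets: 9, 0, 0, 1, 0 → max 9
Smallest max regret = 6 → CropG.

maximin → CropG; minimax regret → CropG (agree)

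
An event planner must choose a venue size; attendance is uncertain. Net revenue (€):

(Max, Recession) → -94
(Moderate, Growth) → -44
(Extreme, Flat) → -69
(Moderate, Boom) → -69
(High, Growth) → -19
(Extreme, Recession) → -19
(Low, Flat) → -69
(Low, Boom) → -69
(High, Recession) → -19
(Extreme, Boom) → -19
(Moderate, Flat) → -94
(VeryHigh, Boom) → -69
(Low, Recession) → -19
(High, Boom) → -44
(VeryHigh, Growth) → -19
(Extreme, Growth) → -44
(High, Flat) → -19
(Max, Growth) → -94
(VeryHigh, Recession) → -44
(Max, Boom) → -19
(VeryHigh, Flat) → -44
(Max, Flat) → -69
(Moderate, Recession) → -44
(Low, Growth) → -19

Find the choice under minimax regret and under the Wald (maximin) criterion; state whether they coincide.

minimax regret → High; maximin → High (agree)

Column bests: Recession=-19, Flat=-19, Growth=-19, Boom=-19.
Low regrets: 0, 50, 0, 50 → max 50
Moderate regrets: 25, 75, 25, 50 → max 75
High regrets: 0, 0, 0, 25 → max 25
VeryHigh regrets: 25, 25, 0, 50 → max 50
Extreme regrets: 0, 50, 25, 0 → max 50
Max regrets: 75, 50, 75, 0 → max 75
Smallest max regret = 25 → High.
Row minima: Low=-69, Moderate=-94, High=-44, VeryHigh=-69, Extreme=-69, Max=-94
Best worst-case = -44 → High.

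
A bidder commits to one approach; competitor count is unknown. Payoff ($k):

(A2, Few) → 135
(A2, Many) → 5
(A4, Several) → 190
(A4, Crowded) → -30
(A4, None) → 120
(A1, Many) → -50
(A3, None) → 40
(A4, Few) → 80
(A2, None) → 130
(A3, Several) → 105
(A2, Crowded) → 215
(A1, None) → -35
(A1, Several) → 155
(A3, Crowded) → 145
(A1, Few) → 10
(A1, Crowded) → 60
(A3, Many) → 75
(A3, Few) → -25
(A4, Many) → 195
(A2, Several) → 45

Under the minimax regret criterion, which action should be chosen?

Column bests: None=130, Few=135, Several=190, Many=195, Crowded=215.
A1 regrets: 165, 125, 35, 245, 155 → max 245
A2 regrets: 0, 0, 145, 190, 0 → max 190
A3 regrets: 90, 160, 85, 120, 70 → max 160
A4 regrets: 10, 55, 0, 0, 245 → max 245
Smallest max regret = 160 → A3.

A3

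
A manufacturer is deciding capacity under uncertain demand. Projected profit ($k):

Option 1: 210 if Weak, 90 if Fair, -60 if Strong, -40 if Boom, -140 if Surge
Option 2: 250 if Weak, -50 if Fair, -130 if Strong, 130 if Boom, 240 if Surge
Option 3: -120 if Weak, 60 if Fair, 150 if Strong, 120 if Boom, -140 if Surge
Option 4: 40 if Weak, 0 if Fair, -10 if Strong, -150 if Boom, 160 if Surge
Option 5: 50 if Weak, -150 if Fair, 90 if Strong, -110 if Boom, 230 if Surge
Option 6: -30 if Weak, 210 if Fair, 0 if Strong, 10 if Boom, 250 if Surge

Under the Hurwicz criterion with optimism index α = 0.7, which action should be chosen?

Option 1: 0.7·210 + 0.3·(-140) = 105
Option 2: 0.7·250 + 0.3·(-130) = 136
Option 3: 0.7·150 + 0.3·(-140) = 63
Option 4: 0.7·160 + 0.3·(-150) = 67
Option 5: 0.7·230 + 0.3·(-150) = 116
Option 6: 0.7·250 + 0.3·(-30) = 166
Highest Hurwicz score = 166 → Option 6.

Option 6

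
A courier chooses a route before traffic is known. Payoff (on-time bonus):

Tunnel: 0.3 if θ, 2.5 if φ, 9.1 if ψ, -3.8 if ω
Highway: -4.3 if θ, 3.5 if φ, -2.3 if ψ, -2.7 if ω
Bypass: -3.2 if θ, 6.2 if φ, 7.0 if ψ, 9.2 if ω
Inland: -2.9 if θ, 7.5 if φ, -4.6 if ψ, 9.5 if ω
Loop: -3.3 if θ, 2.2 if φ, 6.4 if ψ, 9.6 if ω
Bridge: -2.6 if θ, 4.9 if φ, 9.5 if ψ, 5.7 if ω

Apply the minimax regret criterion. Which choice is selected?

Column bests: θ=0.3, φ=7.5, ψ=9.5, ω=9.6.
Tunnel regrets: 0.0, 5.0, 0.4, 13.4 → max 13.4
Highway regrets: 4.6, 4.0, 11.8, 12.3 → max 12.3
Bypass regrets: 3.5, 1.3, 2.5, 0.4 → max 3.5
Inland regrets: 3.2, 0.0, 14.1, 0.1 → max 14.1
Loop regrets: 3.6, 5.3, 3.1, 0.0 → max 5.3
Bridge regrets: 2.9, 2.6, 0.0, 3.9 → max 3.9
Smallest max regret = 3.5 → Bypass.

Bypass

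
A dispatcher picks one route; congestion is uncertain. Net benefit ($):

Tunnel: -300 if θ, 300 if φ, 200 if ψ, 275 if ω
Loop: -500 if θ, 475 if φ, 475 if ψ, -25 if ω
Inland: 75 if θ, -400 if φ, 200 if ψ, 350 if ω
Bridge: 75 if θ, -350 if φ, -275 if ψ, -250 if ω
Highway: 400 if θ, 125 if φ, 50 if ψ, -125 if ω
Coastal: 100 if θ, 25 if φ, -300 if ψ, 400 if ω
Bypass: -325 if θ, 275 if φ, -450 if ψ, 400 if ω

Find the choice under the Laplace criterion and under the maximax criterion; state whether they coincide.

laplace → Tunnel; maximax → Loop (disagree)

Row averages: Tunnel=118.75, Loop=106.25, Inland=56.25, Bridge=-200, Highway=112.5, Coastal=56.25, Bypass=-25
Highest average = 118.75 → Tunnel.
Row maxima: Tunnel=300, Loop=475, Inland=350, Bridge=75, Highway=400, Coastal=400, Bypass=400
Best best-case = 475 → Loop.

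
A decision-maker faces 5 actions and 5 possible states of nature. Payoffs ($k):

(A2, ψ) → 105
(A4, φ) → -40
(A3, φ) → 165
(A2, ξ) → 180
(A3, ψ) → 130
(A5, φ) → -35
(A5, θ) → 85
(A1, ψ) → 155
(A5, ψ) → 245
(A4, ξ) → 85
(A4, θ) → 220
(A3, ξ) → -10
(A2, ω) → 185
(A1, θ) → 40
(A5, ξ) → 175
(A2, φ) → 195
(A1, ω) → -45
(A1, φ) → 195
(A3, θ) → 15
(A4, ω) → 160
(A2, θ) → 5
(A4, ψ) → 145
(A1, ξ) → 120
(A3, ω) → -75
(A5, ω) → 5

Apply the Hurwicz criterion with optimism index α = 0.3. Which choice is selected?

A1: 0.3·195 + 0.7·(-45) = 27
A2: 0.3·195 + 0.7·5 = 62
A3: 0.3·165 + 0.7·(-75) = -3
A4: 0.3·220 + 0.7·(-40) = 38
A5: 0.3·245 + 0.7·(-35) = 49
Highest Hurwicz score = 62 → A2.

A2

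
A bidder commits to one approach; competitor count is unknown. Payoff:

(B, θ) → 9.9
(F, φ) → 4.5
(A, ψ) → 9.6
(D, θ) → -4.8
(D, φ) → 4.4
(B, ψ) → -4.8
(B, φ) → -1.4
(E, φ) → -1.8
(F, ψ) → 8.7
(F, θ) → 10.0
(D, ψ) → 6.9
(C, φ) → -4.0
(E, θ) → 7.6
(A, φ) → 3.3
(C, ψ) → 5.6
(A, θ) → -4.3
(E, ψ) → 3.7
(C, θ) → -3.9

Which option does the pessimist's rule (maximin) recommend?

Row minima: A=-4.3, B=-4.8, C=-4.0, D=-4.8, E=-1.8, F=4.5
Best worst-case = 4.5 → F.

F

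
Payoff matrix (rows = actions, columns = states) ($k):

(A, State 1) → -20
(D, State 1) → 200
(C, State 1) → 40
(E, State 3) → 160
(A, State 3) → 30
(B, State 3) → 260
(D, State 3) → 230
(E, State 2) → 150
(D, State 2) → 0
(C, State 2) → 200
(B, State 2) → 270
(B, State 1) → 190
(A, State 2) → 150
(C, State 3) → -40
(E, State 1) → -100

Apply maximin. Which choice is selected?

B

Row minima: A=-20, B=190, C=-40, D=0, E=-100
Best worst-case = 190 → B.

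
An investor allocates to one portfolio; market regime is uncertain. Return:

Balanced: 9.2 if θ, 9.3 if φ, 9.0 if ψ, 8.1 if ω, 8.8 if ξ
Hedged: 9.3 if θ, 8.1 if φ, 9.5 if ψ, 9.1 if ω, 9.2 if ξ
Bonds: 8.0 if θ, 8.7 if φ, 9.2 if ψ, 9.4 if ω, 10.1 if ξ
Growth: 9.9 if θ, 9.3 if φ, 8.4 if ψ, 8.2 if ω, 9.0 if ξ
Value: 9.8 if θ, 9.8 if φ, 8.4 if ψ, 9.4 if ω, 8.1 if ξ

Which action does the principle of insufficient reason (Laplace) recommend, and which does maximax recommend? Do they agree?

Row averages: Balanced=8.88, Hedged=9.04, Bonds=9.08, Growth=8.96, Value=9.1
Highest average = 9.1 → Value.
Row maxima: Balanced=9.3, Hedged=9.5, Bonds=10.1, Growth=9.9, Value=9.8
Best best-case = 10.1 → Bonds.

laplace → Value; maximax → Bonds (disagree)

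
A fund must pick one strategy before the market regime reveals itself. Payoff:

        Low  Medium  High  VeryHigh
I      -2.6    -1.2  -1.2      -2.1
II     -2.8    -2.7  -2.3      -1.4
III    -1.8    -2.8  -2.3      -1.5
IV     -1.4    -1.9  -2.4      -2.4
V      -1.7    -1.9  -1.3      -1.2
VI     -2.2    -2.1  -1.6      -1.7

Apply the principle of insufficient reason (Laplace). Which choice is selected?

Row averages: I=-1.775, II=-2.3, III=-2.1, IV=-2.025, V=-1.525, VI=-1.9
Highest average = -1.525 → V.

V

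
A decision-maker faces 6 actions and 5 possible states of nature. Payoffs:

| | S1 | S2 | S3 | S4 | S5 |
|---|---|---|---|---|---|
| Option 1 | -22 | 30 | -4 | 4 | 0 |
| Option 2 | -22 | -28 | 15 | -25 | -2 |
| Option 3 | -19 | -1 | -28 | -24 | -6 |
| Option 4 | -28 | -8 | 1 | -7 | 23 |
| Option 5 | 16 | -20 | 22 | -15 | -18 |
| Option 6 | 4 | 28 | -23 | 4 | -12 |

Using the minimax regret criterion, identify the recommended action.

Option 1

Column bests: S1=16, S2=30, S3=22, S4=4, S5=23.
Option 1 regrets: 38, 0, 26, 0, 23 → max 38
Option 2 regrets: 38, 58, 7, 29, 25 → max 58
Option 3 regrets: 35, 31, 50, 28, 29 → max 50
Option 4 regrets: 44, 38, 21, 11, 0 → max 44
Option 5 regrets: 0, 50, 0, 19, 41 → max 50
Option 6 regrets: 12, 2, 45, 0, 35 → max 45
Smallest max regret = 38 → Option 1.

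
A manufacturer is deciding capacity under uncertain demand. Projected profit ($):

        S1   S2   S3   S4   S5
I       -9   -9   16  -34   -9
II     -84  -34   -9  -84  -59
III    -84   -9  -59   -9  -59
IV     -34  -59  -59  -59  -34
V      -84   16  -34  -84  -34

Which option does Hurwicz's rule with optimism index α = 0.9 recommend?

I: 0.9·16 + 0.1·(-34) = 11
II: 0.9·(-9) + 0.1·(-84) = -16.5
III: 0.9·(-9) + 0.1·(-84) = -16.5
IV: 0.9·(-34) + 0.1·(-59) = -36.5
V: 0.9·16 + 0.1·(-84) = 6
Highest Hurwicz score = 11 → I.

I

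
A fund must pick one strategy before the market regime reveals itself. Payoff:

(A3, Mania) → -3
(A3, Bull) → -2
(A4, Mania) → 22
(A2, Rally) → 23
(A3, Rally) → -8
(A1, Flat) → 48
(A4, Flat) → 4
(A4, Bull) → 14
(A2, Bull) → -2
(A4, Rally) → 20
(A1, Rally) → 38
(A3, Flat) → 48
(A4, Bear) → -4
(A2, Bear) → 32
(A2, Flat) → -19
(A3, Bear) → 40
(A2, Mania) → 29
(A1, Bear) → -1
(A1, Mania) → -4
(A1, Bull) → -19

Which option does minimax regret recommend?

Column bests: Bear=40, Flat=48, Bull=14, Rally=38, Mania=29.
A1 regrets: 41, 0, 33, 0, 33 → max 41
A2 regrets: 8, 67, 16, 15, 0 → max 67
A3 regrets: 0, 0, 16, 46, 32 → max 46
A4 regrets: 44, 44, 0, 18, 7 → max 44
Smallest max regret = 41 → A1.

A1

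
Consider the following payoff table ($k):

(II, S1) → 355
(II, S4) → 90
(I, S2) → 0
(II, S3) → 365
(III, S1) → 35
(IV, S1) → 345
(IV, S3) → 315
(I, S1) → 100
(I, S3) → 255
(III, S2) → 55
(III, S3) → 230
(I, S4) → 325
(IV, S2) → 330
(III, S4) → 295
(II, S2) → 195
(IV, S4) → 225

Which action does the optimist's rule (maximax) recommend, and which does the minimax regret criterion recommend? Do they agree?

maximax → II; minimax regret → IV (disagree)

Row maxima: I=325, II=365, III=295, IV=345
Best best-case = 365 → II.
Column bests: S1=355, S2=330, S3=365, S4=325.
I regrets: 255, 330, 110, 0 → max 330
II regrets: 0, 135, 0, 235 → max 235
III regrets: 320, 275, 135, 30 → max 320
IV regrets: 10, 0, 50, 100 → max 100
Smallest max regret = 100 → IV.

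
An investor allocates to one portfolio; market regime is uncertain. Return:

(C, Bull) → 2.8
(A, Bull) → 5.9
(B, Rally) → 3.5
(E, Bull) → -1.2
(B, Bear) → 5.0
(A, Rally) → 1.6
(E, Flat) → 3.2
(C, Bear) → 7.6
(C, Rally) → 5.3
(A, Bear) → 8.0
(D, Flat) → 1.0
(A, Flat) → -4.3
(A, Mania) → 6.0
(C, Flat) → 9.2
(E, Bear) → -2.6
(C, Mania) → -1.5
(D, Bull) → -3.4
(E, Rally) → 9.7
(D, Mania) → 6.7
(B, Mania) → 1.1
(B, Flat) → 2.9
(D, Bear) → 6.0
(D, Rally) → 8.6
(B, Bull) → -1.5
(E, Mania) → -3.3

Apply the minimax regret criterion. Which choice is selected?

B

Column bests: Bear=8.0, Flat=9.2, Bull=5.9, Rally=9.7, Mania=6.7.
A regrets: 0.0, 13.5, 0.0, 8.1, 0.7 → max 13.5
B regrets: 3.0, 6.3, 7.4, 6.2, 5.6 → max 7.4
C regrets: 0.4, 0.0, 3.1, 4.4, 8.2 → max 8.2
D regrets: 2.0, 8.2, 9.3, 1.1, 0.0 → max 9.3
E regrets: 10.6, 6.0, 7.1, 0.0, 10.0 → max 10.6
Smallest max regret = 7.4 → B.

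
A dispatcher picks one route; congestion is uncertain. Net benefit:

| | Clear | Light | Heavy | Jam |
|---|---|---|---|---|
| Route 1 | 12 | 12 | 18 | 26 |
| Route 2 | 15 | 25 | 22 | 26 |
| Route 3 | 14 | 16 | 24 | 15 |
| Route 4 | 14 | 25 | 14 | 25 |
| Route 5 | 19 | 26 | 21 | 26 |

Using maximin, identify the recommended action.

Row minima: Route 1=12, Route 2=15, Route 3=14, Route 4=14, Route 5=19
Best worst-case = 19 → Route 5.

Route 5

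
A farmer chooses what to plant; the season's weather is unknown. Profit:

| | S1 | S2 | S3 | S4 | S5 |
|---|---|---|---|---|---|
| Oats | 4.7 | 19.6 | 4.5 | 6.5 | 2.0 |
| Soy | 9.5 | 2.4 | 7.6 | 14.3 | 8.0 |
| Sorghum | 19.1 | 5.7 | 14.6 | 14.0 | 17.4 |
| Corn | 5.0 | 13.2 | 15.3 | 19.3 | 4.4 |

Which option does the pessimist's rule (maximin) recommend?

Row minima: Oats=2.0, Soy=2.4, Sorghum=5.7, Corn=4.4
Best worst-case = 5.7 → Sorghum.

Sorghum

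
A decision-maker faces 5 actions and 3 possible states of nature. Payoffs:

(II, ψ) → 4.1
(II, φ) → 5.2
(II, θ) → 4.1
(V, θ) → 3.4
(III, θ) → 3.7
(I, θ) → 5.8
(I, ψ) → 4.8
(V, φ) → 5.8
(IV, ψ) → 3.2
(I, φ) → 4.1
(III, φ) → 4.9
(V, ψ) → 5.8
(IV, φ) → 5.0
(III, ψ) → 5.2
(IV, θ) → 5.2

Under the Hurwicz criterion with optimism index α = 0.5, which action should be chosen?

I: 0.5·5.8 + 0.5·4.1 = 4.95
II: 0.5·5.2 + 0.5·4.1 = 4.65
III: 0.5·5.2 + 0.5·3.7 = 4.45
IV: 0.5·5.2 + 0.5·3.2 = 4.2
V: 0.5·5.8 + 0.5·3.4 = 4.6
Highest Hurwicz score = 4.95 → I.

I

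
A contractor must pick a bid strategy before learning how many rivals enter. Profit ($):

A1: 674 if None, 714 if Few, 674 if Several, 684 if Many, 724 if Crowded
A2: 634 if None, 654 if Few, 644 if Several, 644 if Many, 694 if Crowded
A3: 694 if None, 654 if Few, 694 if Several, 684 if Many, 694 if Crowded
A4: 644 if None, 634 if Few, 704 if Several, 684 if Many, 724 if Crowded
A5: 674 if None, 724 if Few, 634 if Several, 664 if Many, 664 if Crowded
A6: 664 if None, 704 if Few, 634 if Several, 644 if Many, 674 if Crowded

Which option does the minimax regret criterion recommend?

A1

Column bests: None=694, Few=724, Several=704, Many=684, Crowded=724.
A1 regrets: 20, 10, 30, 0, 0 → max 30
A2 regrets: 60, 70, 60, 40, 30 → max 70
A3 regrets: 0, 70, 10, 0, 30 → max 70
A4 regrets: 50, 90, 0, 0, 0 → max 90
A5 regrets: 20, 0, 70, 20, 60 → max 70
A6 regrets: 30, 20, 70, 40, 50 → max 70
Smallest max regret = 30 → A1.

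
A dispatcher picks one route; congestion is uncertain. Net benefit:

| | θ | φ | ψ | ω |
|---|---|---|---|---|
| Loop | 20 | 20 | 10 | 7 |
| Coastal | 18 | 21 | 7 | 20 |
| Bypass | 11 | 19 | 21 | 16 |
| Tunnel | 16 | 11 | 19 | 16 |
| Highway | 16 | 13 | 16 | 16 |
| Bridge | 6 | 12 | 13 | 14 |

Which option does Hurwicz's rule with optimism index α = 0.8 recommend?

Loop: 0.8·20 + 0.2·7 = 17.4
Coastal: 0.8·21 + 0.2·7 = 18.2
Bypass: 0.8·21 + 0.2·11 = 19
Tunnel: 0.8·19 + 0.2·11 = 17.4
Highway: 0.8·16 + 0.2·13 = 15.4
Bridge: 0.8·14 + 0.2·6 = 12.4
Highest Hurwicz score = 19 → Bypass.

Bypass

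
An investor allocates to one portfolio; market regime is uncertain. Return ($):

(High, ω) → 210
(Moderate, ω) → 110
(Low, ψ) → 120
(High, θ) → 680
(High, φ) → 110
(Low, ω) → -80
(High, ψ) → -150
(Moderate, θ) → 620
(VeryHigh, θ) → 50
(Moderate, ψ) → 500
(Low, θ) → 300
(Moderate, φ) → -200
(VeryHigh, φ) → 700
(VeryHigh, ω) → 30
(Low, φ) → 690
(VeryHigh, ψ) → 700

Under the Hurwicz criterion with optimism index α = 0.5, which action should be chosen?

Low: 0.5·690 + 0.5·(-80) = 305
Moderate: 0.5·620 + 0.5·(-200) = 210
High: 0.5·680 + 0.5·(-150) = 265
VeryHigh: 0.5·700 + 0.5·30 = 365
Highest Hurwicz score = 365 → VeryHigh.

VeryHigh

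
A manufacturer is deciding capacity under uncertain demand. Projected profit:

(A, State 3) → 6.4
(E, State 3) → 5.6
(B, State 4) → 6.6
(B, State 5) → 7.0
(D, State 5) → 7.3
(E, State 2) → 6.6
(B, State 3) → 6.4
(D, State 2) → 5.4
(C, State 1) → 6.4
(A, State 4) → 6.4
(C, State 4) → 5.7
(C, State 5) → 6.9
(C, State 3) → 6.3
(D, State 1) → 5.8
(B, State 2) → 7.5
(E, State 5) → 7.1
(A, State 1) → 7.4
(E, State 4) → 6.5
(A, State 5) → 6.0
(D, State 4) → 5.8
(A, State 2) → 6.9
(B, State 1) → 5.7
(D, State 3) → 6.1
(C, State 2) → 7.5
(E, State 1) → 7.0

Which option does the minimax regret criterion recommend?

Column bests: State 1=7.4, State 2=7.5, State 3=6.4, State 4=6.6, State 5=7.3.
A regrets: 0.0, 0.6, 0.0, 0.2, 1.3 → max 1.3
B regrets: 1.7, 0.0, 0.0, 0.0, 0.3 → max 1.7
C regrets: 1.0, 0.0, 0.1, 0.9, 0.4 → max 1.0
D regrets: 1.6, 2.1, 0.3, 0.8, 0.0 → max 2.1
E regrets: 0.4, 0.9, 0.8, 0.1, 0.2 → max 0.9
Smallest max regret = 0.9 → E.

E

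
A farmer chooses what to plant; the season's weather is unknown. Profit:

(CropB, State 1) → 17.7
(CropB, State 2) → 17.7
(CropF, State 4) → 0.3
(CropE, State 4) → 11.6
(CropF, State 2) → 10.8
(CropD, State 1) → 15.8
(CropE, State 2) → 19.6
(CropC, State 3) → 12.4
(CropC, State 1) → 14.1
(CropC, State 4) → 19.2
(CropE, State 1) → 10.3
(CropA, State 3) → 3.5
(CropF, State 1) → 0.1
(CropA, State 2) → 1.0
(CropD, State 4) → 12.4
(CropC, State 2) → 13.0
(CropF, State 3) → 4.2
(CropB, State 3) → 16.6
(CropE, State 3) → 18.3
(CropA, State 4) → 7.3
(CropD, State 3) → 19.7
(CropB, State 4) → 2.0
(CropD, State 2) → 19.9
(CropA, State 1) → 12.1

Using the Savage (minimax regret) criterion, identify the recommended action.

Column bests: State 1=17.7, State 2=19.9, State 3=19.7, State 4=19.2.
CropA regrets: 5.6, 18.9, 16.2, 11.9 → max 18.9
CropC regrets: 3.6, 6.9, 7.3, 0.0 → max 7.3
CropB regrets: 0.0, 2.2, 3.1, 17.2 → max 17.2
CropE regrets: 7.4, 0.3, 1.4, 7.6 → max 7.6
CropF regrets: 17.6, 9.1, 15.5, 18.9 → max 18.9
CropD regrets: 1.9, 0.0, 0.0, 6.8 → max 6.8
Smallest max regret = 6.8 → CropD.

CropD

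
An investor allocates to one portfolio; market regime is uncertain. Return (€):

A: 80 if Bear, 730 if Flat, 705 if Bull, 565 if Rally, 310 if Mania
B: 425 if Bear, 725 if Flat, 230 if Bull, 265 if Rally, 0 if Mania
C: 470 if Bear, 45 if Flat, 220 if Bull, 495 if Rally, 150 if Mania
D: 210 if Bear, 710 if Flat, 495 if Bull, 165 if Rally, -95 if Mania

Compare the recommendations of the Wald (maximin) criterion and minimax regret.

Row minima: A=80, B=0, C=45, D=-95
Best worst-case = 80 → A.
Column bests: Bear=470, Flat=730, Bull=705, Rally=565, Mania=310.
A regrets: 390, 0, 0, 0, 0 → max 390
B regrets: 45, 5, 475, 300, 310 → max 475
C regrets: 0, 685, 485, 70, 160 → max 685
D regrets: 260, 20, 210, 400, 405 → max 405
Smallest max regret = 390 → A.

maximin → A; minimax regret → A (agree)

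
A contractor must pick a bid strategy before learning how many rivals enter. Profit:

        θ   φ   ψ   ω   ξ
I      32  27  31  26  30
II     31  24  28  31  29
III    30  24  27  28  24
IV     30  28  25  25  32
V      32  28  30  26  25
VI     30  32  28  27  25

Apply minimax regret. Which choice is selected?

I

Column bests: θ=32, φ=32, ψ=31, ω=31, ξ=32.
I regrets: 0, 5, 0, 5, 2 → max 5
II regrets: 1, 8, 3, 0, 3 → max 8
III regrets: 2, 8, 4, 3, 8 → max 8
IV regrets: 2, 4, 6, 6, 0 → max 6
V regrets: 0, 4, 1, 5, 7 → max 7
VI regrets: 2, 0, 3, 4, 7 → max 7
Smallest max regret = 5 → I.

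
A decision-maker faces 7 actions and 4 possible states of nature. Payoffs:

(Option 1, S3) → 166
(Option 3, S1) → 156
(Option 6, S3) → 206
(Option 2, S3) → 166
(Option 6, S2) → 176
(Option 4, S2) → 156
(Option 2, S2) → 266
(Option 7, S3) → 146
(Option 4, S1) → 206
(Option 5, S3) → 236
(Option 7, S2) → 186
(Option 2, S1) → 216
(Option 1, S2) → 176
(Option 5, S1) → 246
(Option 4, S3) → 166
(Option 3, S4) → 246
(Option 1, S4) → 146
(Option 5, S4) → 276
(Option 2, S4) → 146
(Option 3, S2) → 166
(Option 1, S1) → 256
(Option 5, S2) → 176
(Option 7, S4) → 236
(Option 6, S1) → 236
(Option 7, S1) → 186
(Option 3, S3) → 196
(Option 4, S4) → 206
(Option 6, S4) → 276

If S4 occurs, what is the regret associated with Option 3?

Best payoff under S4 is 276.
Regret = 276 − 246 = 30.

30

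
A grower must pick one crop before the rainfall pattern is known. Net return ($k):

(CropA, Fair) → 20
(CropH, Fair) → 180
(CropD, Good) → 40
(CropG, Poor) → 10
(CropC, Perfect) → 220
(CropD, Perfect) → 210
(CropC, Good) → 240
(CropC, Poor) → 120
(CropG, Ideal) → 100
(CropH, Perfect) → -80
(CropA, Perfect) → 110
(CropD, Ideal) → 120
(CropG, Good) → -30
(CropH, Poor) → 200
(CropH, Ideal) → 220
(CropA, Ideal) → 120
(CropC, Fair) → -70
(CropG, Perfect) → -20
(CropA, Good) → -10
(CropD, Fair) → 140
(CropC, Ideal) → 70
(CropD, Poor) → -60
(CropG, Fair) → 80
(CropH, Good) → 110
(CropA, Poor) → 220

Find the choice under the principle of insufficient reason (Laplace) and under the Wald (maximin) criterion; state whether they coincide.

Row averages: CropD=90, CropC=116, CropH=126, CropG=28, CropA=92
Highest average = 126 → CropH.
Row minima: CropD=-60, CropC=-70, CropH=-80, CropG=-30, CropA=-10
Best worst-case = -10 → CropA.

laplace → CropH; maximin → CropA (disagree)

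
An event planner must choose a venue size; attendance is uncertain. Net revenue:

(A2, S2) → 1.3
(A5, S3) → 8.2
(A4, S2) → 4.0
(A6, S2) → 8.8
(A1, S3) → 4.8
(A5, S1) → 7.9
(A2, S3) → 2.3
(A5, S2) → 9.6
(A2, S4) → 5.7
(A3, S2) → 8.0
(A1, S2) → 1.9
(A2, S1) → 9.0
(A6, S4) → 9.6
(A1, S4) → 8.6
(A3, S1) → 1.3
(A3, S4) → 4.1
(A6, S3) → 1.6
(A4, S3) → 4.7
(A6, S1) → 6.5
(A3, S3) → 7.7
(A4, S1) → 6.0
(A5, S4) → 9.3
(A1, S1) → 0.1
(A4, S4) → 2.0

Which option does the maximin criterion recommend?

Row minima: A1=0.1, A2=1.3, A3=1.3, A4=2.0, A5=7.9, A6=1.6
Best worst-case = 7.9 → A5.

A5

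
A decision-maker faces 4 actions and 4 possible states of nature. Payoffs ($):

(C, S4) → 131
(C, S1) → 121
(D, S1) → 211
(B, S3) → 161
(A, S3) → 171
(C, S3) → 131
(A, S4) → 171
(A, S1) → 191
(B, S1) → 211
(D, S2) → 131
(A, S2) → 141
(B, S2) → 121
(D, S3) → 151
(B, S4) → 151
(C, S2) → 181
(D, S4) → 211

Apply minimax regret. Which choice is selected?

Column bests: S1=211, S2=181, S3=171, S4=211.
A regrets: 20, 40, 0, 40 → max 40
B regrets: 0, 60, 10, 60 → max 60
C regrets: 90, 0, 40, 80 → max 90
D regrets: 0, 50, 20, 0 → max 50
Smallest max regret = 40 → A.

A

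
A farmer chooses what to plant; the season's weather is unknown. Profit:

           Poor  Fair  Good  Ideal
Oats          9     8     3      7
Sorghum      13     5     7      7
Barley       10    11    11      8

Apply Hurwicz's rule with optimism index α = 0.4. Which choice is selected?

Oats: 0.4·9 + 0.6·3 = 5.4
Sorghum: 0.4·13 + 0.6·5 = 8.2
Barley: 0.4·11 + 0.6·8 = 9.2
Highest Hurwicz score = 9.2 → Barley.

Barley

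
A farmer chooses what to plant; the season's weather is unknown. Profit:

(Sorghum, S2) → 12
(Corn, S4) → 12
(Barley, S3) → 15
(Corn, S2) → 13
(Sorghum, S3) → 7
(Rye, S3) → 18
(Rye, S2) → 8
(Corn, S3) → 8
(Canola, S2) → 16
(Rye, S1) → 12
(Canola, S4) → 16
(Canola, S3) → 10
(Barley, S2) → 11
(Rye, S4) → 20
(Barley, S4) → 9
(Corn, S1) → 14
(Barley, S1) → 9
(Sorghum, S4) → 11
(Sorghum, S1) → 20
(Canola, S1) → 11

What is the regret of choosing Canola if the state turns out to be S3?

Best payoff under S3 is 18.
Regret = 18 − 10 = 8.

8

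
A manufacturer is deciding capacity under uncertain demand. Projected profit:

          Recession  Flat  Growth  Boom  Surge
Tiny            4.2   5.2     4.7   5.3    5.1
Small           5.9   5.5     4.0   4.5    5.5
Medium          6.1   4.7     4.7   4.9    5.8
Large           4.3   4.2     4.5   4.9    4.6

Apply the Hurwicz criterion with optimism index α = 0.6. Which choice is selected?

Tiny: 0.6·5.3 + 0.4·4.2 = 4.86
Small: 0.6·5.9 + 0.4·4.0 = 5.14
Medium: 0.6·6.1 + 0.4·4.7 = 5.54
Large: 0.6·4.9 + 0.4·4.2 = 4.62
Highest Hurwicz score = 5.54 → Medium.

Medium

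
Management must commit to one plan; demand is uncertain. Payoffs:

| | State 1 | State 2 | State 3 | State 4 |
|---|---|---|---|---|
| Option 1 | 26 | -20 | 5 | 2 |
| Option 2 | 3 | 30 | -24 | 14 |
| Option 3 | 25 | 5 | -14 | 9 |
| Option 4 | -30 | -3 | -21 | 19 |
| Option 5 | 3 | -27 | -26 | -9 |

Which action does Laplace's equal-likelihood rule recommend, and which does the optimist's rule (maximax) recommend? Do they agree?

laplace → Option 3; maximax → Option 2 (disagree)

Row averages: Option 1=3.25, Option 2=5.75, Option 3=6.25, Option 4=-8.75, Option 5=-14.75
Highest average = 6.25 → Option 3.
Row maxima: Option 1=26, Option 2=30, Option 3=25, Option 4=19, Option 5=3
Best best-case = 30 → Option 2.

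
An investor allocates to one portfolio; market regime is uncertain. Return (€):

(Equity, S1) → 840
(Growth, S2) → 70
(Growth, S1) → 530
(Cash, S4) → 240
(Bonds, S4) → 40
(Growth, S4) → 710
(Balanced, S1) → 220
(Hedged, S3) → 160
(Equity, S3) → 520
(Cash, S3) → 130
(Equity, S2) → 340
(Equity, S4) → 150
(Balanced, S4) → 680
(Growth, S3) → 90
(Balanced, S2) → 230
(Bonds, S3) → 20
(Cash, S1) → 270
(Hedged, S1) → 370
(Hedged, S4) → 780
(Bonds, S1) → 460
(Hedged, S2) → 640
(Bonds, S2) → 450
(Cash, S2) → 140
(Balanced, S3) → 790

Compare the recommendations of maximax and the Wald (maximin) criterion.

maximax → Equity; maximin → Balanced (disagree)

Row maxima: Hedged=780, Growth=710, Cash=270, Bonds=460, Equity=840, Balanced=790
Best best-case = 840 → Equity.
Row minima: Hedged=160, Growth=70, Cash=130, Bonds=20, Equity=150, Balanced=220
Best worst-case = 220 → Balanced.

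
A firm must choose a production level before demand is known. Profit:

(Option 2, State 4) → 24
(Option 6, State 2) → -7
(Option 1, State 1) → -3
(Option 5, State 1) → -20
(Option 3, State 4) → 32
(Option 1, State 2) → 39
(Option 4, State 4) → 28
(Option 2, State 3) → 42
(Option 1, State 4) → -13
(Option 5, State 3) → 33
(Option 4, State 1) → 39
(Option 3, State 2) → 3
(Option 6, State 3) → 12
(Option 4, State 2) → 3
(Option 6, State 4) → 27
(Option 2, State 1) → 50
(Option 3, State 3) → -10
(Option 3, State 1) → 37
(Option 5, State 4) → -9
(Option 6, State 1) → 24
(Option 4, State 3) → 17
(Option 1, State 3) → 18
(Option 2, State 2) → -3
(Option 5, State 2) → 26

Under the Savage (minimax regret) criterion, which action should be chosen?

Option 4

Column bests: State 1=50, State 2=39, State 3=42, State 4=32.
Option 1 regrets: 53, 0, 24, 45 → max 53
Option 2 regrets: 0, 42, 0, 8 → max 42
Option 3 regrets: 13, 36, 52, 0 → max 52
Option 4 regrets: 11, 36, 25, 4 → max 36
Option 5 regrets: 70, 13, 9, 41 → max 70
Option 6 regrets: 26, 46, 30, 5 → max 46
Smallest max regret = 36 → Option 4.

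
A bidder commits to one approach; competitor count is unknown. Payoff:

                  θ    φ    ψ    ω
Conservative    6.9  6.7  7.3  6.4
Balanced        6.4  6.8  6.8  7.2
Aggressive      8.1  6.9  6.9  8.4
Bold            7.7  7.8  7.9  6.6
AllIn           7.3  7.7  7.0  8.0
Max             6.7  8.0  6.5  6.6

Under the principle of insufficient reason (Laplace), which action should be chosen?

Aggressive

Row averages: Conservative=6.825, Balanced=6.8, Aggressive=7.575, Bold=7.5, AllIn=7.5, Max=6.95
Highest average = 7.575 → Aggressive.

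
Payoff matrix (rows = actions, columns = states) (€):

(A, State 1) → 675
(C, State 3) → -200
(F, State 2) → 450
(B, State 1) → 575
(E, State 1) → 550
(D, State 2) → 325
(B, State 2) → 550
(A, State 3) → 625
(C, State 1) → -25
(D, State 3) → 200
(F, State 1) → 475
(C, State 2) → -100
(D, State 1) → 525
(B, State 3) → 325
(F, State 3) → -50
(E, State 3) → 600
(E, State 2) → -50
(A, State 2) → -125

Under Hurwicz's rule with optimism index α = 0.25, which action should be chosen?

B

A: 0.25·675 + 0.75·(-125) = 75
B: 0.25·575 + 0.75·325 = 387.5
C: 0.25·(-25) + 0.75·(-200) = -156.25
D: 0.25·525 + 0.75·200 = 281.25
E: 0.25·600 + 0.75·(-50) = 112.5
F: 0.25·475 + 0.75·(-50) = 81.25
Highest Hurwicz score = 387.5 → B.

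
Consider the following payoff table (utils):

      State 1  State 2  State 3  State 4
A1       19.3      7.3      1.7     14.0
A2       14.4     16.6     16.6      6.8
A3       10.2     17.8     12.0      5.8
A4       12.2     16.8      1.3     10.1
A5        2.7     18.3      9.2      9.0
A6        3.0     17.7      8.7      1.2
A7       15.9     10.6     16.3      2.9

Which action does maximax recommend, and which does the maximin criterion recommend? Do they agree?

Row maxima: A1=19.3, A2=16.6, A3=17.8, A4=16.8, A5=18.3, A6=17.7, A7=16.3
Best best-case = 19.3 → A1.
Row minima: A1=1.7, A2=6.8, A3=5.8, A4=1.3, A5=2.7, A6=1.2, A7=2.9
Best worst-case = 6.8 → A2.

maximax → A1; maximin → A2 (disagree)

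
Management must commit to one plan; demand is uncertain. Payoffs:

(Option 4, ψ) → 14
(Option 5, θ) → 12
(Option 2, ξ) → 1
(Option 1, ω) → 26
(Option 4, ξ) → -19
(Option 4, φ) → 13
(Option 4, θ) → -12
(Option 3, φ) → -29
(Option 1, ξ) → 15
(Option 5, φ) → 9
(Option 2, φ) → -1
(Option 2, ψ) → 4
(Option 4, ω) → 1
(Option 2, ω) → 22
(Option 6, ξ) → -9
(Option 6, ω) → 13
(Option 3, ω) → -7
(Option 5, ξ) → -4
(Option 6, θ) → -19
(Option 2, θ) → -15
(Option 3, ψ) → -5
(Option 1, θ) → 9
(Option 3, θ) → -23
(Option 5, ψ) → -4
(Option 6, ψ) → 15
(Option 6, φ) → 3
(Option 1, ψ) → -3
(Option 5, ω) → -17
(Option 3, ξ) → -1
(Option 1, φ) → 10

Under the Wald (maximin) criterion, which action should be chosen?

Option 1

Row minima: Option 1=-3, Option 2=-15, Option 3=-29, Option 4=-19, Option 5=-17, Option 6=-19
Best worst-case = -3 → Option 1.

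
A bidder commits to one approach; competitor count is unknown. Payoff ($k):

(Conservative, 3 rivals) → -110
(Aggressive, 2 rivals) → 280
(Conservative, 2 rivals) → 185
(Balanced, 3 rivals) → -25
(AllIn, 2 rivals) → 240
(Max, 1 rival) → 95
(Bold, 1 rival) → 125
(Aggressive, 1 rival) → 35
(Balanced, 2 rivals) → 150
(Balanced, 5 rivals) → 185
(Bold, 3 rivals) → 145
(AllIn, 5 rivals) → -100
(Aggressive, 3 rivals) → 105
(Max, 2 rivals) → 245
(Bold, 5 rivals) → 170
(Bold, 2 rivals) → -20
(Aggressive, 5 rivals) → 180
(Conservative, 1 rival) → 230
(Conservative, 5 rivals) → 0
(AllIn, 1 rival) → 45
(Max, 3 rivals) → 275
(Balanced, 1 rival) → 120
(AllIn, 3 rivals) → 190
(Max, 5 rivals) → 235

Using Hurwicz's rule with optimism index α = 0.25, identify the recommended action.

Max

Conservative: 0.25·230 + 0.75·(-110) = -25
Balanced: 0.25·185 + 0.75·(-25) = 27.5
Aggressive: 0.25·280 + 0.75·35 = 96.25
Bold: 0.25·170 + 0.75·(-20) = 27.5
AllIn: 0.25·240 + 0.75·(-100) = -15
Max: 0.25·275 + 0.75·95 = 140
Highest Hurwicz score = 140 → Max.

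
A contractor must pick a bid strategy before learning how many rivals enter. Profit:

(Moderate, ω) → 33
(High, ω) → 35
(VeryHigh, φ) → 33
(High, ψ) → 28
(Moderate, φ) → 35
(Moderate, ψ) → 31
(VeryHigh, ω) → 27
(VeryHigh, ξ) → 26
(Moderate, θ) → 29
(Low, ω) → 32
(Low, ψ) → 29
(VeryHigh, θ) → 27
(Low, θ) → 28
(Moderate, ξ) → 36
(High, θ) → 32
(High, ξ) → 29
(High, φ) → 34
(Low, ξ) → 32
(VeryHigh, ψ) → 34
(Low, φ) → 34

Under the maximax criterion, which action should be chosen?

Row maxima: Low=34, Moderate=36, High=35, VeryHigh=34
Best best-case = 36 → Moderate.

Moderate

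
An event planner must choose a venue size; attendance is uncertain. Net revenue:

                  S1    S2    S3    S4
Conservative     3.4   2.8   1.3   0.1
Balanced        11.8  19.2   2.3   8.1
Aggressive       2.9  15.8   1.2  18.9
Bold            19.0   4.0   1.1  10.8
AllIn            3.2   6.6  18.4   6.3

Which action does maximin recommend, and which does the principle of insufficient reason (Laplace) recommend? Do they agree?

Row minima: Conservative=0.1, Balanced=2.3, Aggressive=1.2, Bold=1.1, AllIn=3.2
Best worst-case = 3.2 → AllIn.
Row averages: Conservative=1.9, Balanced=10.35, Aggressive=9.7, Bold=8.725, AllIn=8.625
Highest average = 10.35 → Balanced.

maximin → AllIn; laplace → Balanced (disagree)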